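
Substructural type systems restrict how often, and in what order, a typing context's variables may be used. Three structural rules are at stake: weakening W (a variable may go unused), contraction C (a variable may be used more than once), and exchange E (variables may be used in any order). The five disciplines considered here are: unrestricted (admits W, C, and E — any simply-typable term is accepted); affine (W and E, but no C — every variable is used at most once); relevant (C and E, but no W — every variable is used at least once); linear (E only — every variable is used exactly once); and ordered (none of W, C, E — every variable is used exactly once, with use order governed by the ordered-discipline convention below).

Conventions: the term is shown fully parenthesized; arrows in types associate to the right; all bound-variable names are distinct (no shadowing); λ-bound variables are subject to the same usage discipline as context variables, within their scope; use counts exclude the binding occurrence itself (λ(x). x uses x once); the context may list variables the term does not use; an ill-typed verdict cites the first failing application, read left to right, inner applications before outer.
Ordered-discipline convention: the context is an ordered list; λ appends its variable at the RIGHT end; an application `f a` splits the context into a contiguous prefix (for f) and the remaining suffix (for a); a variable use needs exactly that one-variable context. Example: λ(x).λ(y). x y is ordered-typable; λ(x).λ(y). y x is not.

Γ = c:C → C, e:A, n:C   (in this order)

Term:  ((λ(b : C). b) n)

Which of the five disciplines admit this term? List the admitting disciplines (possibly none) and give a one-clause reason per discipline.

accepted by: affine, unrestricted
usage: c: 0, e: 0, n: 1, b (bound): 1
uses in reading order: b, n
typing: well-typed — term : C
ordered: ✗, c, e left unused
linear: ✗, c, e left unused
affine: ✓, none of c, e, n, b used more than once
relevant: ✗, c, e left unused
unrestricted: ✓, typability at C is all that's needed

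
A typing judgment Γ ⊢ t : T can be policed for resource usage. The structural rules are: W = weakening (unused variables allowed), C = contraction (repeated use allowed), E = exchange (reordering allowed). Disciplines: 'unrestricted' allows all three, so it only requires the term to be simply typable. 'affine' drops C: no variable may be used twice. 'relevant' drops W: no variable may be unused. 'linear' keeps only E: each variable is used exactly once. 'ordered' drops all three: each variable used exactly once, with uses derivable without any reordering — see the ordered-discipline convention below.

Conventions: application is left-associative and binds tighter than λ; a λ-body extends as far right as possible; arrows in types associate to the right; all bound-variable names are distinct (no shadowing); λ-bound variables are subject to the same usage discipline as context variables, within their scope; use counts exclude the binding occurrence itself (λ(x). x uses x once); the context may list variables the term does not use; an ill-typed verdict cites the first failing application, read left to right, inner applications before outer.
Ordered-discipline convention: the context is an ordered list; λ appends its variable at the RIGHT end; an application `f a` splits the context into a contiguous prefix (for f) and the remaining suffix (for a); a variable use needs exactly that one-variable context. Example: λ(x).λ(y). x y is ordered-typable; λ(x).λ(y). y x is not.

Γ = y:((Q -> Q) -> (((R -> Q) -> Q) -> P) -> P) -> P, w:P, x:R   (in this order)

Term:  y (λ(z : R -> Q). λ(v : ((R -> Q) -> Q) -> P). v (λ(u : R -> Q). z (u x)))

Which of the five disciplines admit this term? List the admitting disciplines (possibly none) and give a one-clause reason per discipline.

admitted in: none
usage: y: 1; w: 0; x: 1; z (bound): 1; v (bound): 1; u (bound): 1
uses in reading order: y, v, z, u, x
typing: ill-typed: an application expects R but receives Q
ordered: ✗ — not simply typable
linear: ✗ — fails simple typing
affine: ✗ — a type mismatch blocks all five
relevant: ✗ — the type mismatch rejects it
unrestricted: ✗ — not simply typable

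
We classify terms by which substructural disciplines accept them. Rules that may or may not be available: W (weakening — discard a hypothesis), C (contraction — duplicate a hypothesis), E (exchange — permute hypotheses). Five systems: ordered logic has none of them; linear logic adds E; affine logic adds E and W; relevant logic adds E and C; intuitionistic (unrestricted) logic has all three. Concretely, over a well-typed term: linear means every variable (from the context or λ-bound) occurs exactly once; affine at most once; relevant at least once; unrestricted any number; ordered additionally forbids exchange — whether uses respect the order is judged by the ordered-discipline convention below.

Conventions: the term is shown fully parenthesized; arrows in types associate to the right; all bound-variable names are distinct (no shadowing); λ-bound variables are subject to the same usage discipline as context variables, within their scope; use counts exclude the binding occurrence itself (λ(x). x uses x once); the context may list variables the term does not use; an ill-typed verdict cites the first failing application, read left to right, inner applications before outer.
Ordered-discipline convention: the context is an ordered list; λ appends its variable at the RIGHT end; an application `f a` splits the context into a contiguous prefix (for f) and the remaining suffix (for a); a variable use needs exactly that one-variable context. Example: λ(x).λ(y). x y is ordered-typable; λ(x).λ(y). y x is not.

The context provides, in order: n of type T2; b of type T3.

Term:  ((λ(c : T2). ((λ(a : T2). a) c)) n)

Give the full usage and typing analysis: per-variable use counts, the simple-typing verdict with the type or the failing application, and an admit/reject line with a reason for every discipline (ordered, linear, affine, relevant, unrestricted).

variable uses: n: 1×; b: 0×; c (bound): 1×; a (bound): 1×
order of uses: a, c, n
typing: well-typed — term : T2
ordered ✗ (b never used (weakening))
linear ✗ (b never used (weakening))
affine ✓ (no duplicate uses among n, b, c, a)
relevant ✗ (b never used (weakening))
unrestricted ✓ (type-checks (T2) and nothing is barred)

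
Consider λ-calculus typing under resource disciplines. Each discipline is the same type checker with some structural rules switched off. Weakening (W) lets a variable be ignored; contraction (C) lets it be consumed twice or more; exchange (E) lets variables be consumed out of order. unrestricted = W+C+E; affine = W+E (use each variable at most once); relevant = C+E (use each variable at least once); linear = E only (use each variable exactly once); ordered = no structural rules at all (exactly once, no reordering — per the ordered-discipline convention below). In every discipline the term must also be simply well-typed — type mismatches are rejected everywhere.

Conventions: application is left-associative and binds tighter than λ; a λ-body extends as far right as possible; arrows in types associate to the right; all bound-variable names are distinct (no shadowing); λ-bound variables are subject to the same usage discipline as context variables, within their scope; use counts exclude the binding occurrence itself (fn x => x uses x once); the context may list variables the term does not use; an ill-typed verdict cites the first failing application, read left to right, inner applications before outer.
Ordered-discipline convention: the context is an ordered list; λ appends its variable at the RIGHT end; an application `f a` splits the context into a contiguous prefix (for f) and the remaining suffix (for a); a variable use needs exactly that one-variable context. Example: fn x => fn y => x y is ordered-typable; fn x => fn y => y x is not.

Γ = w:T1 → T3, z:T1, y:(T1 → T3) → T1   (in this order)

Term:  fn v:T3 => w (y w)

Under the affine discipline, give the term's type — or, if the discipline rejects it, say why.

not well-typed under affine — needs contraction — w ×2
counts: w: 2, z: 0, y: 1, v [bound]: 0
use order (left to right): w, y, w
typing: well-typed at T3 → T3
across the five disciplines: ordered ✗ · linear ✗ · affine ✗ · relevant ✗ · unrestricted ✓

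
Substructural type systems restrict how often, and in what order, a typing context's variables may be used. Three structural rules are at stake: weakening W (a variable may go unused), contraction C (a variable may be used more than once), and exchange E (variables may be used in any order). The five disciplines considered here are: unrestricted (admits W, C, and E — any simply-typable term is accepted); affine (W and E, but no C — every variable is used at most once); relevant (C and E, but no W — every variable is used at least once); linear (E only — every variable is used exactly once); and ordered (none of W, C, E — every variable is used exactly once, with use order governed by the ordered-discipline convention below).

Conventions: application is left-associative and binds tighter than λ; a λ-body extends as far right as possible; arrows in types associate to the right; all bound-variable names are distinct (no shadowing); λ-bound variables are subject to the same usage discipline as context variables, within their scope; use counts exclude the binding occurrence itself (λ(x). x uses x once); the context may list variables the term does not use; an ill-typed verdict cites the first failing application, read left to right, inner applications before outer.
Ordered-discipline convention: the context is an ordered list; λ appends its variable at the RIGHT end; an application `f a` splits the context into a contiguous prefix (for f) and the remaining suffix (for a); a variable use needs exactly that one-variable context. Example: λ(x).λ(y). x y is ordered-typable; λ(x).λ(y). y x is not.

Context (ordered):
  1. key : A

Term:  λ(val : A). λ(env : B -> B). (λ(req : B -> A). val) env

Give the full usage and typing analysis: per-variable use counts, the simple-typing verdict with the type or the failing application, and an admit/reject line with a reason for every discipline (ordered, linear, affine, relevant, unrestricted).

usage: key: 0×; val (bound): 1×; env (bound): 1×; req (bound): 0×
use order (left to right): val, env
typing: ill-typed: argument of type B -> B where B -> A is required
ordered: ✗ — fails simple typing
linear: ✗ — a type mismatch blocks all five
affine: ✗ — the type mismatch rejects it
relevant: ✗ — not simply typable
unrestricted: ✗ — fails simple typing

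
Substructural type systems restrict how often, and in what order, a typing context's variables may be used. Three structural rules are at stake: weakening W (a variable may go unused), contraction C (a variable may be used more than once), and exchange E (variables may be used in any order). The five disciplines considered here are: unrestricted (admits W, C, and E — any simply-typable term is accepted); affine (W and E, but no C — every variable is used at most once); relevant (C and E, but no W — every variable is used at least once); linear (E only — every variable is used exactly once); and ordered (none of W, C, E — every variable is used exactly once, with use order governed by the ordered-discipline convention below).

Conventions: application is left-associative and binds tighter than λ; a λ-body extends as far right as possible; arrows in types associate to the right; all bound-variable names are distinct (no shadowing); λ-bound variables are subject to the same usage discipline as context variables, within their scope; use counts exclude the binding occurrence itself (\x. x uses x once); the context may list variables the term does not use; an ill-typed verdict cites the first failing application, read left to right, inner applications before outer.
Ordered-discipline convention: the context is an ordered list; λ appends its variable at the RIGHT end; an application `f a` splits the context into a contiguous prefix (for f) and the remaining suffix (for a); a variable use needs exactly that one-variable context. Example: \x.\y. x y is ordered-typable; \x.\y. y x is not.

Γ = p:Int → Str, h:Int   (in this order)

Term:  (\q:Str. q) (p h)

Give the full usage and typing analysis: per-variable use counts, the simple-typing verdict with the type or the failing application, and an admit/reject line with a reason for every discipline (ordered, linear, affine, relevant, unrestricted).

counts: p ×1, h ×1, q (λ-bound) ×1
order of uses: q, p, h
typing: ✓ — Str
ordered: ✓, p, h, q: once each, no exchange needed
linear: ✓, single use per variable (p, h, q)
affine: ✓, p, h, q: no repeats, contraction unneeded
relevant: ✓, at least one use each (p, h, q)
unrestricted: ✓, type-checks (Str) and nothing is barred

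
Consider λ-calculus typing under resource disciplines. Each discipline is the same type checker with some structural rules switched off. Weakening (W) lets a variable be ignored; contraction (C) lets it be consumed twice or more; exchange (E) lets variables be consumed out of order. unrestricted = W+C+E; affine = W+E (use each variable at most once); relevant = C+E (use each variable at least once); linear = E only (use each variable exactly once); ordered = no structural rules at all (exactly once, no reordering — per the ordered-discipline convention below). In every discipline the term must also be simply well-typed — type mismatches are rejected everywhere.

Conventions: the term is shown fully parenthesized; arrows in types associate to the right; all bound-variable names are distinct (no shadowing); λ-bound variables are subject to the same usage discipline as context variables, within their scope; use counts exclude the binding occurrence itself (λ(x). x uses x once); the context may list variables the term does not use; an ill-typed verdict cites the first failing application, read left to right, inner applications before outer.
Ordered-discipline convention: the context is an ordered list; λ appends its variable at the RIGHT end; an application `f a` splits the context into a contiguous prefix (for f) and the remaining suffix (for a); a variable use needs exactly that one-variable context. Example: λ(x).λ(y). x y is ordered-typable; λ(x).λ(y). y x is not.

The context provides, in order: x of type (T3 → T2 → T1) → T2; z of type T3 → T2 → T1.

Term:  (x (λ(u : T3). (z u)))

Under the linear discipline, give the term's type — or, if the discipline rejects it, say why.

term : T2
variable uses: x: 1×, z: 1×, u [bound]: 1×
use order (left to right): x, z, u
typing: well-typed at T2
summary: ordered ✓; linear ✓; affine ✓; relevant ✓; unrestricted ✓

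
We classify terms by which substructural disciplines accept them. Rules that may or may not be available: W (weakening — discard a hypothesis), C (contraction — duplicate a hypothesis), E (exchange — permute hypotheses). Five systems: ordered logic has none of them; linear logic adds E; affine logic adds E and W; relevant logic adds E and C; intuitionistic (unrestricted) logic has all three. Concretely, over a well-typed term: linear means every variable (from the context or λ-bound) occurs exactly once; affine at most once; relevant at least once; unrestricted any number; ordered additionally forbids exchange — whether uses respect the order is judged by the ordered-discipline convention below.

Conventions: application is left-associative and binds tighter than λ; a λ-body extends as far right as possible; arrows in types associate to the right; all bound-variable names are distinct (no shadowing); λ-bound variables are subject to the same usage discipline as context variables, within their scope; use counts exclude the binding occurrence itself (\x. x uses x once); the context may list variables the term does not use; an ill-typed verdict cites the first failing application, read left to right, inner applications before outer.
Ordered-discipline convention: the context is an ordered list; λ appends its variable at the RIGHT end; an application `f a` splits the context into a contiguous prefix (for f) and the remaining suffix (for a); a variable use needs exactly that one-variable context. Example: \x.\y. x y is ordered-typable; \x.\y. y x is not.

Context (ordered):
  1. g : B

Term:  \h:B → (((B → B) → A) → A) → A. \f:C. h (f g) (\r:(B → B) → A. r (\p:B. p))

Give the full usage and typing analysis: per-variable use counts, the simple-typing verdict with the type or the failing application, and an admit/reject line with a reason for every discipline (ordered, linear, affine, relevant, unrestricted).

usage: g=1, h (bound)=1, f (bound)=1, r (bound)=1, p (bound)=1
order of uses: h, f, g, r, p
typing: ill-typed: can't apply a value of type C
ordered: ✗ — not simply typable
linear: ✗ — fails simple typing
affine: ✗ — a type mismatch blocks all five
relevant: ✗ — the type mismatch rejects it
unrestricted: ✗ — not simply typable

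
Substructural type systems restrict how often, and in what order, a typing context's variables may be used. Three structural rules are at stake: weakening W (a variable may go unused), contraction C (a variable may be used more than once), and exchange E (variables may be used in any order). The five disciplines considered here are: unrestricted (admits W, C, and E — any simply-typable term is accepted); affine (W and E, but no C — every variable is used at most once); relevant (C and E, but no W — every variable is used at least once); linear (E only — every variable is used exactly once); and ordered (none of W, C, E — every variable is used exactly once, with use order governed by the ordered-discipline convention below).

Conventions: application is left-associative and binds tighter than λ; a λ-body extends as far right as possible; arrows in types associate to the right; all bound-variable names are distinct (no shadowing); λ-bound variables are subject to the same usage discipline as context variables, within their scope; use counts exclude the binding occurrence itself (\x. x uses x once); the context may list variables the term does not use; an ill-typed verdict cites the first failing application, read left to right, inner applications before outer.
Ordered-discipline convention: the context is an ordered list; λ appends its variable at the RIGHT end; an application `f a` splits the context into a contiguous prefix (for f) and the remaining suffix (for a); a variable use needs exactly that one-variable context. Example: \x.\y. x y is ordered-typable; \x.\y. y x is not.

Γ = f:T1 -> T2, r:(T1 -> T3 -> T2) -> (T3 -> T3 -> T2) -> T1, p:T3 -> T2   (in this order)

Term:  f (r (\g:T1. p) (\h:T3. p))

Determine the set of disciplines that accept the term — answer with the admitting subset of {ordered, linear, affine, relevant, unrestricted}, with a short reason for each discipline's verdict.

admitted in: unrestricted
usage: f ×1, r ×1, p ×2, g (bound) ×0, h (bound) ×0
left-to-right use order: f, r, p, p
typing: well-typed — term : T2
ordered: ✗, p ×2 used more than once (contraction); g, h never used (weakening)
linear: ✗, p ×2 used more than once (contraction); g, h never used (weakening)
affine: ✗, p ×2 used more than once (contraction)
relevant: ✗, g, h never used (weakening)
unrestricted: ✓, well-typed at T2; no restrictions here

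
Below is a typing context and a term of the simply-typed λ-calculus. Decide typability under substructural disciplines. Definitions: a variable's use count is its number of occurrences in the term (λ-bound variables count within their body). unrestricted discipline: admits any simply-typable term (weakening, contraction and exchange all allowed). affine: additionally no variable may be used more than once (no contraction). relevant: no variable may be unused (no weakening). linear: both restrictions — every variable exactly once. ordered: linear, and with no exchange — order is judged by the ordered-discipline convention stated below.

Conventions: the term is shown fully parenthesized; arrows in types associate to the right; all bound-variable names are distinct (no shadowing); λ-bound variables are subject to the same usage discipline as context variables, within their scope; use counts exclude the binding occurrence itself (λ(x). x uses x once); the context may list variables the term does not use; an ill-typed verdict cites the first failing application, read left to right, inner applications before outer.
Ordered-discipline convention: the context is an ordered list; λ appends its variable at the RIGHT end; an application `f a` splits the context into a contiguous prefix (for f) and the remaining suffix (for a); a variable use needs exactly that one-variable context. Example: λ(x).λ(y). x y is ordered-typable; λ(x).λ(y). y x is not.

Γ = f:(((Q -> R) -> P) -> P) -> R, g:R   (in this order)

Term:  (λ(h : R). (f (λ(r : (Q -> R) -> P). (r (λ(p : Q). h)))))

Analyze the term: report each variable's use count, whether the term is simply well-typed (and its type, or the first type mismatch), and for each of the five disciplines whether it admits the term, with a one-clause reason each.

counts: f: 1×; g: 0×; h (bound): 1×; r (bound): 1×; p (bound): 0×
order of uses: f, r, h
typing: ✓ — R -> R
ordered: ✗, g, p left unused
linear: ✗, g, p left unused
affine: ✓, at most one use each (f, g, h, r, p)
relevant: ✗, g, p left unused
unrestricted: ✓, type-checks (R -> R) and nothing is barred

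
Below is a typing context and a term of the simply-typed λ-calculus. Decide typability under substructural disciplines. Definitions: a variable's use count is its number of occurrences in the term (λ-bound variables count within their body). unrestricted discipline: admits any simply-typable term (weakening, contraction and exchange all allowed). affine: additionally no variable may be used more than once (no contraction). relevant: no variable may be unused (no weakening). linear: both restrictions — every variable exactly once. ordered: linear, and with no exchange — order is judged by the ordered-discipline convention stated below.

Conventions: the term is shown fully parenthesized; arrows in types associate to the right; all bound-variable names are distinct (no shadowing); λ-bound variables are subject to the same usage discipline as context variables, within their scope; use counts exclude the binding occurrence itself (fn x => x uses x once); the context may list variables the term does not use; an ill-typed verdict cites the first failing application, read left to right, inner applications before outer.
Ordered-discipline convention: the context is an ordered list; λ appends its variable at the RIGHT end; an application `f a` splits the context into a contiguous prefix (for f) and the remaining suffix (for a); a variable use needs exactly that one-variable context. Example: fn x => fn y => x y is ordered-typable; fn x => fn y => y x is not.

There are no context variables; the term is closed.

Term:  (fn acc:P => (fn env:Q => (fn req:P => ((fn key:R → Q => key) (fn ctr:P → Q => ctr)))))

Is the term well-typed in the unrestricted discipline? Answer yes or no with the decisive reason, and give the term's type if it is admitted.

no — not simply typable
usage: acc (λ-bound): 0; env (λ-bound): 0; req (λ-bound): 0; key (λ-bound): 1; ctr (λ-bound): 1
use order (left to right): key, ctr
typing: ill-typed: an argument (P → Q) → P → Q mismatches the expected R → Q
all disciplines: ordered ✗ | linear ✗ | affine ✗ | relevant ✗ | unrestricted ✗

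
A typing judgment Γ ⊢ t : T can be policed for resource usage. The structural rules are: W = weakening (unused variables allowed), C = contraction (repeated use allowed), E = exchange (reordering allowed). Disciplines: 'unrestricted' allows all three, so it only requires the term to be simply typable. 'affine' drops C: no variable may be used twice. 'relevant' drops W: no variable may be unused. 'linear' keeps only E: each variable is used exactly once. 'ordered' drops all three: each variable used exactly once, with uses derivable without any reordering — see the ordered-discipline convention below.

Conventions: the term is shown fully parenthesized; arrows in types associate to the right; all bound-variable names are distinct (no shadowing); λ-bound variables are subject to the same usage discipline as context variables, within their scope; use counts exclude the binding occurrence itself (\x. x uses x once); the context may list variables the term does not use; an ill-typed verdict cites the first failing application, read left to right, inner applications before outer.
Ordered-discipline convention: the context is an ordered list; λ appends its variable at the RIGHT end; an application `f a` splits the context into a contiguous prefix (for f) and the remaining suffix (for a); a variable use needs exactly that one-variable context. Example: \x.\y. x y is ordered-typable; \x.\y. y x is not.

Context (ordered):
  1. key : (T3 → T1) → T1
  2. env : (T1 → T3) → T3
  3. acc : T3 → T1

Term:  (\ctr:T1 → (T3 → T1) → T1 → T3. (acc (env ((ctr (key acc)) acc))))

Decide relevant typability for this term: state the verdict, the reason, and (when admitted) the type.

yes — key, env, acc, ctr: all used, weakening unneeded; term : (T1 → (T3 → T1) → T1 → T3) → T1
counts: key=1, env=1, acc=3, ctr (bound)=1
left-to-right use order: acc, env, ctr, key, acc, acc
typing: the term checks, with type (T1 → (T3 → T1) → T1 → T3) → T1
per-discipline verdicts: ordered ✗; linear ✗; affine ✗; relevant ✓; unrestricted ✓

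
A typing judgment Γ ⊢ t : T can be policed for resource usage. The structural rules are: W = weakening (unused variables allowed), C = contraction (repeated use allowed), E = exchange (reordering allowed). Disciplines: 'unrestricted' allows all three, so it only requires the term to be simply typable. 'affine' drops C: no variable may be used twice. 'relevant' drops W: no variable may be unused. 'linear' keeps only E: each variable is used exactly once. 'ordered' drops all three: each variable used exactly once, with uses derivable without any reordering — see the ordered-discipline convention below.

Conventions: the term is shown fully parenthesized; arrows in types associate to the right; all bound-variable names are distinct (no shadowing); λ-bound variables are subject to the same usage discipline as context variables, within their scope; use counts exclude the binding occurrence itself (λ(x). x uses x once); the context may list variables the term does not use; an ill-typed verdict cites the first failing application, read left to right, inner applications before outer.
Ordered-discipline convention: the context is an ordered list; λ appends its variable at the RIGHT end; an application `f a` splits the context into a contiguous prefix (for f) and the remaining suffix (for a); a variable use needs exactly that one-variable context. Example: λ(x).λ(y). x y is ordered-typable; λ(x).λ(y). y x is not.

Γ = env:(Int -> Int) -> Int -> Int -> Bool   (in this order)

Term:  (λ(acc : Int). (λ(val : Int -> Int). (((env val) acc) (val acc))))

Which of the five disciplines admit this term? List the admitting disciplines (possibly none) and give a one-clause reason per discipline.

admitting disciplines: relevant, unrestricted
use counts: env: 1, acc (λ-bound): 2, val (λ-bound): 2
order of uses: env, val, acc, val, acc
typing: well-typed — term : Int -> (Int -> Int) -> Bool
ordered: ✗ — acc ×2, val ×2 used more than once (contraction)
linear: ✗ — acc ×2, val ×2 used more than once (contraction)
affine: ✗ — acc ×2, val ×2 used more than once (contraction)
relevant: ✓ — every one of env, acc, val appears
unrestricted: ✓ — well-typed at Int -> (Int -> Int) -> Bool; no restrictions here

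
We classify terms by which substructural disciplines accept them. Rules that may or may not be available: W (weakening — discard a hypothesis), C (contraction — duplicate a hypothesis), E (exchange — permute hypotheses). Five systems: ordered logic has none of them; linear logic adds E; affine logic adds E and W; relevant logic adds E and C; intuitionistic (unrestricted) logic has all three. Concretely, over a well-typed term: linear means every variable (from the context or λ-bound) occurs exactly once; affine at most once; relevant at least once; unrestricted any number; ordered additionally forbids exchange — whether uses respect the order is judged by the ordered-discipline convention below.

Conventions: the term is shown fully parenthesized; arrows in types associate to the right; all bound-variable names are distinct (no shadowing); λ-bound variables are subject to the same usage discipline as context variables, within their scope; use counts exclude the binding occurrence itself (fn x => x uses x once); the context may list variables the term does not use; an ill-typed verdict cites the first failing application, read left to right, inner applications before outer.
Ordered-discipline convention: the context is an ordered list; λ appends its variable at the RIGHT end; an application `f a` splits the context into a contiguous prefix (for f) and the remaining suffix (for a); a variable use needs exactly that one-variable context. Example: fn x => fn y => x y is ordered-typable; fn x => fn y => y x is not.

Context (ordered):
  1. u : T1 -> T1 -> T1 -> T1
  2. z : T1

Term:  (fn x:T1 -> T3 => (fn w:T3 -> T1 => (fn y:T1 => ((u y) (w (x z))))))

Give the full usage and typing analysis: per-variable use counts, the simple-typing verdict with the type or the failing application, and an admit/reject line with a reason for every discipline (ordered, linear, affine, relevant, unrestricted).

usage: u: 1; z: 1; x (λ-bound): 1; w (λ-bound): 1; y (λ-bound): 1
left-to-right use order: u, y, w, x, z
typing: well-typed at (T1 -> T3) -> (T3 -> T1) -> T1 -> T1 -> T1
ordered: ✗, no contiguous prefix/suffix split fits u, y, w, x, z
linear: ✓, exactly-once usage across u, z, x, w, y
affine: ✓, u, z, x, w, y: no repeats, contraction unneeded
relevant: ✓, u, z, x, w, y: all used, weakening unneeded
unrestricted: ✓, well-typed at (T1 -> T3) -> (T3 -> T1) -> T1 -> T1 -> T1; no restrictions here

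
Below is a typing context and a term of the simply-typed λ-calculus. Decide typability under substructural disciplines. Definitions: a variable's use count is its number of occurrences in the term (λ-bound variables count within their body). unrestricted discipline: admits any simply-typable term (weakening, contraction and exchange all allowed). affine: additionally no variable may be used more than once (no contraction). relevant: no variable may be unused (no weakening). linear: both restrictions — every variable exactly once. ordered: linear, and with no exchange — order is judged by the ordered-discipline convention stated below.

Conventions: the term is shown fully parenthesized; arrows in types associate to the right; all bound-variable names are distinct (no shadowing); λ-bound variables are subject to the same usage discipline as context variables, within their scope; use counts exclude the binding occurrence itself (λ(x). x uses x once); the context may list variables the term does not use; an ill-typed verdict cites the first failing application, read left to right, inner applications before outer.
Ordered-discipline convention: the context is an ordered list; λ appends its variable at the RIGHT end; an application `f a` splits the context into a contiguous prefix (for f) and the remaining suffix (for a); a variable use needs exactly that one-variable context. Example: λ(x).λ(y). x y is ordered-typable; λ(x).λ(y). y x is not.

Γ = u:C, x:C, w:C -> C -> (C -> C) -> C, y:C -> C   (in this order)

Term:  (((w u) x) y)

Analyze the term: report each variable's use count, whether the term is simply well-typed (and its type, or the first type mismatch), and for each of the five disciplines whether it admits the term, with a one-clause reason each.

counts: u: 1; x: 1; w: 1; y: 1
order of uses: w, u, x, y
typing: well-typed at C
ordered: ✗ — use order w, u, x, y needs exchange
linear: ✓ — u, x, w, y: one use apiece
affine: ✓ — no duplicate uses among u, x, w, y
relevant: ✓ — at least one use each (u, x, w, y)
unrestricted: ✓ — type-checks (C) and nothing is barred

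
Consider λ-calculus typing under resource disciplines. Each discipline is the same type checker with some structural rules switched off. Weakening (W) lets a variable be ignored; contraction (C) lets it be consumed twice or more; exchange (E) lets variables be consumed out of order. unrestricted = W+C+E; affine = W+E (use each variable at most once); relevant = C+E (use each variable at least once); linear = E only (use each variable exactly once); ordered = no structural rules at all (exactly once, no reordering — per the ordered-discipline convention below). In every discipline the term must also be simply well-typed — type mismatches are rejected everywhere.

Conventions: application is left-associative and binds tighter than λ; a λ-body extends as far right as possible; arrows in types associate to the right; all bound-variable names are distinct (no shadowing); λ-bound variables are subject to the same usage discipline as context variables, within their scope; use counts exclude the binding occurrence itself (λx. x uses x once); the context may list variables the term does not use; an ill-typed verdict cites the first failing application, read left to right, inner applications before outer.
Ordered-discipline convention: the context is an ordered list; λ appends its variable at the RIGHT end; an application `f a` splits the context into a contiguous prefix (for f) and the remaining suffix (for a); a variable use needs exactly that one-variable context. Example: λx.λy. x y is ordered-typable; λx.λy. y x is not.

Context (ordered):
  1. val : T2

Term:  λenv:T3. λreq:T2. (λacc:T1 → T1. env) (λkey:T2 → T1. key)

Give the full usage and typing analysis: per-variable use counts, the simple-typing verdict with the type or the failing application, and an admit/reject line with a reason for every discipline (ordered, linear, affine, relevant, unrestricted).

counts: val: 0×; env [bound]: 1×; req [bound]: 0×; acc [bound]: 0×; key [bound]: 1×
left-to-right use order: env, key
typing: ill-typed: an argument (T2 → T1) → T2 → T1 mismatches the expected T1 → T1
ordered: ✗ — the type mismatch rejects it
linear: ✗ — not simply typable
affine: ✗ — fails simple typing
relevant: ✗ — a type mismatch blocks all five
unrestricted: ✗ — the type mismatch rejects it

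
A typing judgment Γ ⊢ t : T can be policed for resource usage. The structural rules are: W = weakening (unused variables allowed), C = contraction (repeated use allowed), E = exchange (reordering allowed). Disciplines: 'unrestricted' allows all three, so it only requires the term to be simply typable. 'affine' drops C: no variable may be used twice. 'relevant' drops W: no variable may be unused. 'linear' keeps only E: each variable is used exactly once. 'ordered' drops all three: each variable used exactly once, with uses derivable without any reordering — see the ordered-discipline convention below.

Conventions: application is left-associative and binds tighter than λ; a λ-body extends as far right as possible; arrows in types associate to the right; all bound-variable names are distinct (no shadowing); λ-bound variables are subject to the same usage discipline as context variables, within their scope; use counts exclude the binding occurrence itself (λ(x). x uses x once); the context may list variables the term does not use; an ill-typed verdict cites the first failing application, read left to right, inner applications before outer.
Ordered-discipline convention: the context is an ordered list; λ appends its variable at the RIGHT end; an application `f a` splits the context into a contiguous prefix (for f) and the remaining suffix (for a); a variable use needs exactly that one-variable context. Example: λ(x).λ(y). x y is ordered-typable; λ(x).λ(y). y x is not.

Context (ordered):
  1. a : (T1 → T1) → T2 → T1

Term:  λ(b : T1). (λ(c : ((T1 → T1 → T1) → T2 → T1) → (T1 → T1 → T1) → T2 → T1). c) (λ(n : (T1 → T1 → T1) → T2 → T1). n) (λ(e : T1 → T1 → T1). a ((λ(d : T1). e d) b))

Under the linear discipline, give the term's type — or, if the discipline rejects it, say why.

term : T1 → (T1 → T1 → T1) → T2 → T1
usage: a=1; b (bound)=1; c (bound)=1; n (bound)=1; e (bound)=1; d (bound)=1
order of uses: c, n, a, e, d, b
typing: the term checks, with type T1 → (T1 → T1 → T1) → T2 → T1
per-discipline verdicts: ordered ✗ · linear ✓ · affine ✓ · relevant ✓ · unrestricted ✓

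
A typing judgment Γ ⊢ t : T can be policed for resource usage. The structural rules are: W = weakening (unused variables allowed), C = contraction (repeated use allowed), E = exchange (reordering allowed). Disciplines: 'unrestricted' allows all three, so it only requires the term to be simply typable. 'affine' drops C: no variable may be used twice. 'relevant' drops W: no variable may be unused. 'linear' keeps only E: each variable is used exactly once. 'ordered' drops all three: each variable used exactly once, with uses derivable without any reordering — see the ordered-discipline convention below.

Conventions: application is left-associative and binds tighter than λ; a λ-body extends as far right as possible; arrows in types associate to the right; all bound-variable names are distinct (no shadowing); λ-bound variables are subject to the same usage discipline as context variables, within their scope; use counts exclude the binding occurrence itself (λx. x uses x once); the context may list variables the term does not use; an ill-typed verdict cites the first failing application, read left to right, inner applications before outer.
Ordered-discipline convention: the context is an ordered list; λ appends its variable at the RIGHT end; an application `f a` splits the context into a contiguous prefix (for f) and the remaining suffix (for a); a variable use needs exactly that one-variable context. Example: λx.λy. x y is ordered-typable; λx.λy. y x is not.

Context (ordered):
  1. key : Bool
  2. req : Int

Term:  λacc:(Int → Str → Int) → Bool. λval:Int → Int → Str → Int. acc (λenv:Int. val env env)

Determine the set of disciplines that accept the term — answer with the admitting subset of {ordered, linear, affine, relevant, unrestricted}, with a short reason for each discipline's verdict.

admitted in: unrestricted
usage: key ×0, req ×0, acc (bound) ×1, val (bound) ×1, env (bound) ×2
use order (left to right): acc, val, env, env
typing: ✓ — ((Int → Str → Int) → Bool) → (Int → Int → Str → Int) → Bool
ordered ✗ (repeated use of env ×2; key, req never used (weakening))
linear ✗ (repeated use of env ×2; key, req never used (weakening))
affine ✗ (repeated use of env ×2)
relevant ✗ (key, req never used (weakening))
unrestricted ✓ (typability at ((Int → Str → Int) → Bool) → (Int → Int → Str → Int) → Bool is all that's needed)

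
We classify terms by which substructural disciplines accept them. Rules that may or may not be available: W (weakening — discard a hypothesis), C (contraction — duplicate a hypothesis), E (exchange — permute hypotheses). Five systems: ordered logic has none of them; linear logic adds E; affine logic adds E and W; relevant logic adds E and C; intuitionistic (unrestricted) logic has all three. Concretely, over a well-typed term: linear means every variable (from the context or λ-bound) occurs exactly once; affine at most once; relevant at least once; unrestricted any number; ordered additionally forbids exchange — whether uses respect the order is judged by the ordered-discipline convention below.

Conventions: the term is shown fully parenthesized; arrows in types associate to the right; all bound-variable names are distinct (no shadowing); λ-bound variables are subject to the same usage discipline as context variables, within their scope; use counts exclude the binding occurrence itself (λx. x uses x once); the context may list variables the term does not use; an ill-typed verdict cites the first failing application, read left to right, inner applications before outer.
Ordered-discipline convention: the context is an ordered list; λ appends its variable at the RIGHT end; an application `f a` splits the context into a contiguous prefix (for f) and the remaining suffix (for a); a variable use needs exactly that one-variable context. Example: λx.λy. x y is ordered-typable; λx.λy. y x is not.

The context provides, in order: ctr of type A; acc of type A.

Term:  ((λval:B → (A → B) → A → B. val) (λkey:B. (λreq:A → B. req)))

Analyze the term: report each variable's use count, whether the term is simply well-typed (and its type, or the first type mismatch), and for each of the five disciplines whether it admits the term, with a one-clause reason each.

use counts: ctr=0; acc=0; val (λ-bound)=1; key (λ-bound)=0; req (λ-bound)=1
left-to-right use order: val, req
typing: well-typed at B → (A → B) → A → B
ordered: ✗ — needs weakening: ctr, acc, key unused
linear: ✗ — needs weakening: ctr, acc, key unused
affine: ✓ — at most one use each (ctr, acc, val, key, req)
relevant: ✗ — needs weakening: ctr, acc, key unused
unrestricted: ✓ — simply typable at B → (A → B) → A → B; W, C, E all held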